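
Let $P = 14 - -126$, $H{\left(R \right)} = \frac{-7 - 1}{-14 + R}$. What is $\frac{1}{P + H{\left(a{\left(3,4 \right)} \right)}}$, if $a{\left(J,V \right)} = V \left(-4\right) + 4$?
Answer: $\frac{13}{1824} \approx 0.0071272$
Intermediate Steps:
$a{\left(J,V \right)} = 4 - 4 V$ ($a{\left(J,V \right)} = - 4 V + 4 = 4 - 4 V$)
$H{\left(R \right)} = - \frac{8}{-14 + R}$
$P = 140$ ($P = 14 + 126 = 140$)
$\frac{1}{P + H{\left(a{\left(3,4 \right)} \right)}} = \frac{1}{140 - \frac{8}{-14 + \left(4 - 16\right)}} = \frac{1}{140 - \frac{8}{-14 - 12}} = \frac{1}{140 - \frac{8}{-26}} = \frac{1}{140 - - \frac{4}{13}} = \frac{1}{140 + \frac{4}{13}} = \frac{1}{\frac{1824}{13}} = \frac{13}{1824}$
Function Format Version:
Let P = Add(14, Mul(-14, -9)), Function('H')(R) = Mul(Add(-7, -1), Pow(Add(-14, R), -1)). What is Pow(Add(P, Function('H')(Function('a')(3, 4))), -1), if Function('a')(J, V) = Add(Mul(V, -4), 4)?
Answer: Rational(13, 1824) ≈ 0.0071272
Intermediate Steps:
Function('a')(J, V) = Add(4, Mul(-4, V)) (Function('a')(J, V) = Add(Mul(-4, V), 4) = Add(4, Mul(-4, V)))
Function('H')(R) = Mul(-8, Pow(Add(-14, R), -1))
P = 140 (P = Add(14, 126) = 140)
Pow(Add(P, Function('H')(Function('a')(3, 4))), -1) = Pow(Add(140, Mul(-8, Pow(Add(-14, Add(4, Mul(-4, 4))), -1))), -1) = Pow(Add(140, Mul(-8, Pow(Add(-14, Add(4, -16)), -1))), -1) = Pow(Add(140, Mul(-8, Pow(Add(-14, -12), -1))), -1) = Pow(Add(140, Mul(-8, Pow(-26, -1))), -1) = Pow(Add(140, Mul(-8, Rational(-1, 26))), -1) = Pow(Add(140, Rational(4, 13)), -1) = Pow(Rational(1824, 13), -1) = Rational(13, 1824)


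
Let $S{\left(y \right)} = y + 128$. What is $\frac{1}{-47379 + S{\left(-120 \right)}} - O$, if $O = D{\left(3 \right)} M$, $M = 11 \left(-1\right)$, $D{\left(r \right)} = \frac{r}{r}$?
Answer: $\frac{521080}{47371} \approx 11.0$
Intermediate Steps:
$D{\left(r \right)} = 1$
$S{\left(y \right)} = 128 + y$
$M = -11$
$O = -11$ ($O = 1 \left(-11\right) = -11$)
$\frac{1}{-47379 + S{\left(-120 \right)}} - O = \frac{1}{-47379 + \left(128 - 120\right)} - -11 = \frac{1}{-47379 + 8} + 11 = \frac{1}{-47371} + 11 = - \frac{1}{47371} + 11 = \frac{521080}{47371}$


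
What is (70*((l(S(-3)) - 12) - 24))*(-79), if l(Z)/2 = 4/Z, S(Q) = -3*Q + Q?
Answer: 575120/3 ≈ 1.9171e+5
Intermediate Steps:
S(Q) = -2*Q
l(Z) = 8/Z (l(Z) = 2*(4/Z) = 8/Z)
(70*((l(S(-3)) - 12) - 24))*(-79) = (70*((8/((-2*(-3))) - 12) - 24))*(-79) = (70*((8/6 - 12) - 24))*(-79) = (70*((8*(1/6) - 12) - 24))*(-79) = (70*((4/3 - 12) - 24))*(-79) = (70*(-32/3 - 24))*(-79) = (70*(-104/3))*(-79) = -7280/3*(-79) = 575120/3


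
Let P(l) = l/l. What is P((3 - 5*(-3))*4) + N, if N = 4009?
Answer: 4010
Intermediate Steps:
P(l) = 1
P((3 - 5*(-3))*4) + N = 1 + 4009 = 4010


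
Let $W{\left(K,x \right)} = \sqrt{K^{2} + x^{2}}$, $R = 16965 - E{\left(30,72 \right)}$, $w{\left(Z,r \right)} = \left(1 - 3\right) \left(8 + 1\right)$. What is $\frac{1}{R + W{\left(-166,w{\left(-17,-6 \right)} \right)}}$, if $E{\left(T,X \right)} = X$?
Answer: $\frac{16893}{285345569} - \frac{2 \sqrt{6970}}{285345569} \approx 5.8617 \cdot 10^{-5}$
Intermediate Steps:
$w{\left(Z,r \right)} = -18$ ($w{\left(Z,r \right)} = \left(-2\right) 9 = -18$)
$R = 16893$ ($R = 16965 - 72 = 16893$)
$\frac{1}{R + W{\left(-166,w{\left(-17,-6 \right)} \right)}} = \frac{1}{16893 + \sqrt{\left(-166\right)^{2} + \left(-18\right)^{2}}} = \frac{1}{16893 + \sqrt{27556 + 324}} = \frac{1}{16893 + \sqrt{27880}} = \frac{1}{16893 + 2 \sqrt{6970}}$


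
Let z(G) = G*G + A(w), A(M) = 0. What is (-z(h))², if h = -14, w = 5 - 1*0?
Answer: 38416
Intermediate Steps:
w = 5 (w = 5 + 0 = 5)
z(G) = G² (z(G) = G*G + 0 = G² + 0 = G²)
(-z(h))² = (-1*(-14)²)² = (-1*196)² = (-196)² = 38416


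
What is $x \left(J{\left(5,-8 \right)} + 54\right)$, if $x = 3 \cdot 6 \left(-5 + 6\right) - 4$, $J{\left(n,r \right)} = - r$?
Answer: $868$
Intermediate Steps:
$x = 14$ ($x = 18 \cdot 1 - 4 = 18 - 4 = 14$)
$x \left(J{\left(5,-8 \right)} + 54\right) = 14 \left(\left(-1\right) \left(-8\right) + 54\right) = 14 \left(8 + 54\right) = 14 \cdot 62 = 868$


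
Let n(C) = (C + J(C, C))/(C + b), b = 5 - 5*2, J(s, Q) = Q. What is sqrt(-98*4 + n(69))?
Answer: 5*I*sqrt(998)/8 ≈ 19.744*I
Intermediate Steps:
b = -5 (b = 5 - 10 = -5)
n(C) = 2*C/(-5 + C) (n(C) = (C + C)/(C - 5) = (2*C)/(-5 + C) = 2*C/(-5 + C))
sqrt(-98*4 + n(69)) = sqrt(-98*4 + 2*69/(-5 + 69)) = sqrt(-392 + 2*69/64) = sqrt(-392 + 2*69*(1/64)) = sqrt(-392 + 69/32) = sqrt(-12475/32) = 5*I*sqrt(998)/8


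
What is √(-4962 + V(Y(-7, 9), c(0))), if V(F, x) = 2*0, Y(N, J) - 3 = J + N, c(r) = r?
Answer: I*√4962 ≈ 70.441*I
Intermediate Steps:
Y(N, J) = 3 + J + N (Y(N, J) = 3 + (J + N) = 3 + J + N)
V(F, x) = 0
√(-4962 + V(Y(-7, 9), c(0))) = √(-4962 + 0) = √(-4962) = I*√4962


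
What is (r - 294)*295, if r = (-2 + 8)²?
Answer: -76110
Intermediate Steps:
r = 36 (r = 6² = 36)
(r - 294)*295 = (36 - 294)*295 = -258*295 = -76110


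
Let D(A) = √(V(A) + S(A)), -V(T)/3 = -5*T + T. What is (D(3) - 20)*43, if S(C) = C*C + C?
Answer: -860 + 172*√3 ≈ -562.09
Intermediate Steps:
V(T) = 12*T (V(T) = -3*(-5*T + T) = -(-12)*T = 12*T)
S(C) = C + C² (S(C) = C² + C = C + C²)
D(A) = √(12*A + A*(1 + A))
(D(3) - 20)*43 = (√(3*(13 + 3)) - 20)*43 = (√(3*16) - 20)*43 = (√48 - 20)*43 = (4*√3 - 20)*43 = (-20 + 4*√3)*43 = -860 + 172*√3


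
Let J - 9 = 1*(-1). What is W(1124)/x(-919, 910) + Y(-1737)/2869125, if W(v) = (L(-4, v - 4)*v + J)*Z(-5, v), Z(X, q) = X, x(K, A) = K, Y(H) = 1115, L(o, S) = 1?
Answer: 3248054437/527345175 ≈ 6.1593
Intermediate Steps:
J = 8 (J = 9 + 1*(-1) = 9 - 1 = 8)
W(v) = -40 - 5*v (W(v) = (1*v + 8)*(-5) = (v + 8)*(-5) = (8 + v)*(-5) = -40 - 5*v)
W(1124)/x(-919, 910) + Y(-1737)/2869125 = (-40 - 5*1124)/(-919) + 1115/2869125 = (-40 - 5620)*(-1/919) + 1115*(1/2869125) = -5660*(-1/919) + 223/573825 = 5660/919 + 223/573825 = 3248054437/527345175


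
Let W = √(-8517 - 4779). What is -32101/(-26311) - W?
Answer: 32101/26311 - 4*I*√831 ≈ 1.2201 - 115.31*I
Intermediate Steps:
W = 4*I*√831 (W = √(-13296) = 4*I*√831 ≈ 115.31*I)
-32101/(-26311) - W = -32101/(-26311) - 4*I*√831 = -32101*(-1/26311) - 4*I*√831 = 32101/26311 - 4*I*√831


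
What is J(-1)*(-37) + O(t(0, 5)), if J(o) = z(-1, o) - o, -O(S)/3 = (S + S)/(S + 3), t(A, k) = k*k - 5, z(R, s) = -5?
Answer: 3284/23 ≈ 142.78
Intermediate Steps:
t(A, k) = -5 + k**2 (t(A, k) = k**2 - 5 = -5 + k**2)
O(S) = -6*S/(3 + S) (O(S) = -3*(S + S)/(S + 3) = -3*2*S/(3 + S) = -6*S/(3 + S))
J(o) = -5 - o
J(-1)*(-37) + O(t(0, 5)) = (-5 - 1*(-1))*(-37) - 6*(-5 + 5**2)/(3 + (-5 + 5**2)) = (-5 + 1)*(-37) - 6*(-5 + 25)/(3 + (-5 + 25)) = -4*(-37) - 6*20/(3 + 20) = 148 - 6*20/23 = 148 - 6*20*1/23 = 148 - 120/23 = 3284/23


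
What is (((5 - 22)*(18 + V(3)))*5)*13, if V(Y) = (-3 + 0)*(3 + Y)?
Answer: 0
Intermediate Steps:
V(Y) = -9 - 3*Y (V(Y) = -3*(3 + Y) = -9 - 3*Y)
(((5 - 22)*(18 + V(3)))*5)*13 = (((5 - 22)*(18 + (-9 - 3*3)))*5)*13 = (-17*(18 + (-9 - 9))*5)*13 = (-17*(18 - 18)*5)*13 = (-17*0*5)*13 = (0*5)*13 = 0*13 = 0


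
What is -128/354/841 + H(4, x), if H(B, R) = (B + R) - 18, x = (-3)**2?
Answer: -744349/148857 ≈ -5.0004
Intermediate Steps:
x = 9
H(B, R) = -18 + B + R
-128/354/841 + H(4, x) = -128/354/841 + (-18 + 4 + 9) = -128*1/354*(1/841) - 5 = -64/177*1/841 - 5 = -64/148857 - 5 = -744349/148857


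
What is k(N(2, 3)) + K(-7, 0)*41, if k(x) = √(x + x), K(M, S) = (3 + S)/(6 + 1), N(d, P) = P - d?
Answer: 123/7 + √2 ≈ 18.986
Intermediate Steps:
K(M, S) = 3/7 + S/7 (K(M, S) = (3 + S)/7 = (3 + S)*(⅐) = 3/7 + S/7)
k(x) = √2*√x (k(x) = √(2*x) = √2*√x)
k(N(2, 3)) + K(-7, 0)*41 = √2*√(3 - 1*2) + (3/7 + (⅐)*0)*41 = √2*√(3 - 2) + (3/7 + 0)*41 = √2*√1 + (3/7)*41 = √2*1 + 123/7 = √2 + 123/7 = 123/7 + √2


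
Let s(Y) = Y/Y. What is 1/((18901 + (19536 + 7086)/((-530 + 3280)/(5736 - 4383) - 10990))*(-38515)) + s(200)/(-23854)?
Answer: -98377485927229/2346619646020436534 ≈ -4.1923e-5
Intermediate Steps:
s(Y) = 1
1/((18901 + (19536 + 7086)/((-530 + 3280)/(5736 - 4383) - 10990))*(-38515)) + s(200)/(-23854) = 1/((18901 + (19536 + 7086)/((-530 + 3280)/(5736 - 4383) - 10990))*(-38515)) + 1/(-23854) = -1/38515/(18901 + 26622/(2750/1353 - 10990)) + 1*(-1/23854) = -1/38515/(18901 + 26622/(2750*(1/1353) - 10990)) - 1/23854 = -1/38515/(18901 + 26622/(250/123 - 10990)) - 1/23854 = -1/38515/(18901 + 26622/(-1351520/123)) - 1/23854 = -1/38515/(18901 + 26622*(-123/1351520)) - 1/23854 = -1/38515/(18901 - 1637253/675760) - 1/23854 = -1/38515/(12770902507/675760) - 1/23854 = (675760/12770902507)*(-1/38515) - 1/23854 = -135152/98374262011421 - 1/23854 = -98377485927229/2346619646020436534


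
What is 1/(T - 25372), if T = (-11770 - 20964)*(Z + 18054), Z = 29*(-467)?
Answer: -1/147688446 ≈ -6.7710e-9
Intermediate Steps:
Z = -13543
T = -147663074 (T = (-11770 - 20964)*(-13543 + 18054) = -32734*4511 = -147663074)
1/(T - 25372) = 1/(-147663074 - 25372) = 1/(-147688446) = -1/147688446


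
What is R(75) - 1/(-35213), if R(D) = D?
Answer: 2640976/35213 ≈ 75.000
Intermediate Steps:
R(75) - 1/(-35213) = 75 - 1/(-35213) = 75 - 1*(-1/35213) = 75 + 1/35213 = 2640976/35213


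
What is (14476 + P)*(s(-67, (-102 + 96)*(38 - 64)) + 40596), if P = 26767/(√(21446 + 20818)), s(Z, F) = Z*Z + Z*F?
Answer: 501347308 + 1579253*√1174/12 ≈ 5.0586e+8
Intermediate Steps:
s(Z, F) = Z² + F*Z
P = 26767*√1174/7044 (P = 26767/(√42264) = 26767/((6*√1174)) = 26767*(√1174/7044) = 26767*√1174/7044 ≈ 130.20)
(14476 + P)*(s(-67, (-102 + 96)*(38 - 64)) + 40596) = (14476 + 26767*√1174/7044)*(-67*((-102 + 96)*(38 - 64) - 67) + 40596) = (14476 + 26767*√1174/7044)*(-67*(-6*(-26) - 67) + 40596) = (14476 + 26767*√1174/7044)*(-67*(156 - 67) + 40596) = (14476 + 26767*√1174/7044)*(-67*89 + 40596) = (14476 + 26767*√1174/7044)*(-5963 + 40596) = (14476 + 26767*√1174/7044)*34633 = 501347308 + 1579253*√1174/12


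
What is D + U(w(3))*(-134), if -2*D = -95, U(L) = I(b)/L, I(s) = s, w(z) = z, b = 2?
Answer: -251/6 ≈ -41.833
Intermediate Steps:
U(L) = 2/L
D = 95/2 (D = -½*(-95) = 95/2 ≈ 47.500)
D + U(w(3))*(-134) = 95/2 + (2/3)*(-134) = 95/2 + (2*(⅓))*(-134) = 95/2 + (⅔)*(-134) = 95/2 - 268/3 = -251/6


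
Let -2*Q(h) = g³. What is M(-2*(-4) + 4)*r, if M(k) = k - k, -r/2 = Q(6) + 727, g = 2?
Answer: 0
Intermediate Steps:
Q(h) = -4 (Q(h) = -½*2³ = -½*8 = -4)
r = -1446 (r = -2*(-4 + 727) = -2*723 = -1446)
M(k) = 0
M(-2*(-4) + 4)*r = 0*(-1446) = 0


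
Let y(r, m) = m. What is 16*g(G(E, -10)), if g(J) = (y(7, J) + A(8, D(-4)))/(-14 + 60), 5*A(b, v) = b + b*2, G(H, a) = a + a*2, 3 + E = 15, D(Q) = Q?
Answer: -1008/115 ≈ -8.7652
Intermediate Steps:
E = 12 (E = -3 + 15 = 12)
G(H, a) = 3*a (G(H, a) = a + 2*a = 3*a)
A(b, v) = 3*b/5 (A(b, v) = (b + b*2)/5 = (b + 2*b)/5 = (3*b)/5 = 3*b/5)
g(J) = 12/115 + J/46 (g(J) = (J + (⅗)*8)/(-14 + 60) = (J + 24/5)/46 = (24/5 + J)*(1/46) = 12/115 + J/46)
16*g(G(E, -10)) = 16*(12/115 + (3*(-10))/46) = 16*(12/115 + (1/46)*(-30)) = 16*(12/115 - 15/23) = 16*(-63/115) = -1008/115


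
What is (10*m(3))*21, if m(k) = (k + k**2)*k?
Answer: 7560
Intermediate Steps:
m(k) = k*(k + k**2)
(10*m(3))*21 = (10*(3**2*(1 + 3)))*21 = (10*(9*4))*21 = (10*36)*21 = 360*21 = 7560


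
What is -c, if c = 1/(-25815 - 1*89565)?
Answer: 1/115380 ≈ 8.6670e-6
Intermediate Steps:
c = -1/115380 (c = 1/(-25815 - 89565) = 1/(-115380) = -1/115380 ≈ -8.6670e-6)
-c = -1*(-1/115380) = 1/115380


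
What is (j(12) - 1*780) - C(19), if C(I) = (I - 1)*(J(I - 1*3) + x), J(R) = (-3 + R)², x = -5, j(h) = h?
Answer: -3720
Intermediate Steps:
C(I) = (-1 + I)*(-5 + (-6 + I)²) (C(I) = (I - 1)*((-3 + (I - 1*3))² - 5) = (-1 + I)*((-3 + (I - 3))² - 5) = (-1 + I)*((-3 + (-3 + I))² - 5) = (-1 + I)*((-6 + I)² - 5) = (-1 + I)*(-5 + (-6 + I)²))
(j(12) - 1*780) - C(19) = (12 - 1*780) - (-31 + 19³ - 13*19² + 43*19) = (12 - 780) - (-31 + 6859 - 13*361 + 817) = -768 - (-31 + 6859 - 4693 + 817) = -768 - 1*2952 = -768 - 2952 = -3720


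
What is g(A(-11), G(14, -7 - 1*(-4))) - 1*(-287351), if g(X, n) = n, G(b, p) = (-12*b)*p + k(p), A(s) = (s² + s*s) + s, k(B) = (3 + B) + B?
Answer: 287852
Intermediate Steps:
k(B) = 3 + 2*B
A(s) = s + 2*s² (A(s) = (s² + s²) + s = 2*s² + s = s + 2*s²)
G(b, p) = 3 + 2*p - 12*b*p (G(b, p) = (-12*b)*p + (3 + 2*p) = -12*b*p + (3 + 2*p) = 3 + 2*p - 12*b*p)
g(A(-11), G(14, -7 - 1*(-4))) - 1*(-287351) = (3 + 2*(-7 - 1*(-4)) - 12*14*(-7 - 1*(-4))) - 1*(-287351) = (3 + 2*(-7 + 4) - 12*14*(-7 + 4)) + 287351 = (3 + 2*(-3) - 12*14*(-3)) + 287351 = (3 - 6 + 504) + 287351 = 501 + 287351 = 287852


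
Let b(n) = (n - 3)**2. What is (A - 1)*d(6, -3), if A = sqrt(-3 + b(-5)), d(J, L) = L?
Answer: 3 - 3*sqrt(61) ≈ -20.431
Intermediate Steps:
b(n) = (-3 + n)**2
A = sqrt(61) (A = sqrt(-3 + (-3 - 5)**2) = sqrt(-3 + (-8)**2) = sqrt(-3 + 64) = sqrt(61) ≈ 7.8102)
(A - 1)*d(6, -3) = (sqrt(61) - 1)*(-3) = (-1 + sqrt(61))*(-3) = 3 - 3*sqrt(61)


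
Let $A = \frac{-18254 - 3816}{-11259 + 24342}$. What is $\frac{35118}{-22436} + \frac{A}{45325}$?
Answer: $- \frac{2082501175057}{1330425577110} \approx -1.5653$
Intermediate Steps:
$A = - \frac{22070}{13083} \approx -1.6869$
$\frac{35118}{-22436} + \frac{A}{45325} = \frac{35118}{-22436} - \frac{22070}{13083 \cdot 45325} = 35118 \left(- \frac{1}{22436}\right) - \frac{4414}{118597395} = - \frac{17559}{11218} - \frac{4414}{118597395} = - \frac{2082501175057}{1330425577110}$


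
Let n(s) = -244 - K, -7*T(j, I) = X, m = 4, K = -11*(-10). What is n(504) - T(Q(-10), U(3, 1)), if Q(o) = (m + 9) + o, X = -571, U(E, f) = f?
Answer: -3049/7 ≈ -435.57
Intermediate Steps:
K = 110
Q(o) = 13 + o (Q(o) = (4 + 9) + o = 13 + o)
T(j, I) = 571/7 (T(j, I) = -⅐*(-571) = 571/7)
n(s) = -354 (n(s) = -244 - 1*110 = -244 - 110 = -354)
n(504) - T(Q(-10), U(3, 1)) = -354 - 1*571/7 = -354 - 571/7 = -3049/7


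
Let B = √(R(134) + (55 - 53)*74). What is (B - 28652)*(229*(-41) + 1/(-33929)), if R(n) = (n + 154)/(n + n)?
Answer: 9127363413064/33929 - 637118764*√167299/2273243 ≈ 2.6890e+8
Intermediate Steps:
R(n) = (154 + n)/(2*n) (R(n) = (154 + n)/((2*n)) = (154 + n)*(1/(2*n)) = (154 + n)/(2*n))
B = 2*√167299/67 (B = √((½)*(154 + 134)/134 + (55 - 53)*74) = √((½)*(1/134)*288 + 2*74) = √(72/67 + 148) = √(9988/67) = 2*√167299/67 ≈ 12.210)
(B - 28652)*(229*(-41) + 1/(-33929)) = (2*√167299/67 - 28652)*(229*(-41) + 1/(-33929)) = (-28652 + 2*√167299/67)*(-9389 - 1/33929) = (-28652 + 2*√167299/67)*(-318559382/33929) = 9127363413064/33929 - 637118764*√167299/2273243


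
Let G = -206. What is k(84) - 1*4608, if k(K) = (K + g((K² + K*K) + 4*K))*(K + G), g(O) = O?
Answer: -1777512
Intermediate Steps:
k(K) = (-206 + K)*(2*K² + 5*K) (k(K) = (K + ((K² + K*K) + 4*K))*(K - 206) = (K + ((K² + K²) + 4*K))*(-206 + K) = (K + (2*K² + 4*K))*(-206 + K) = (2*K² + 5*K)*(-206 + K) = (-206 + K)*(2*K² + 5*K))
k(84) - 1*4608 = 84*(-1030 - 407*84 + 2*84²) - 1*4608 = 84*(-1030 - 34188 + 2*7056) - 4608 = 84*(-1030 - 34188 + 14112) - 4608 = 84*(-21106) - 4608 = -1772904 - 4608 = -1777512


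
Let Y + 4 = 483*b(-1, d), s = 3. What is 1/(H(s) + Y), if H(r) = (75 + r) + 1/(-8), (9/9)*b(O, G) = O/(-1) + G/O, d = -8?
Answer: 8/35367 ≈ 0.00022620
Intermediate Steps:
b(O, G) = -O + G/O (b(O, G) = O/(-1) + G/O = O*(-1) + G/O = -O + G/O)
H(r) = 599/8 + r (H(r) = (75 + r) - 1/8 = 599/8 + r)
Y = 4343 (Y = -4 + 483*(-1*(-1) - 8/(-1)) = -4 + 483*(1 - 8*(-1)) = -4 + 483*(1 + 8) = -4 + 483*9 = -4 + 4347 = 4343)
1/(H(s) + Y) = 1/((599/8 + 3) + 4343) = 1/(623/8 + 4343) = 1/(35367/8) = 8/35367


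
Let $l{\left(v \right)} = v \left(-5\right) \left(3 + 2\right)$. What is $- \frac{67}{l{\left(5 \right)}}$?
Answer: $\frac{67}{125} \approx 0.536$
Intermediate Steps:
$l{\left(v \right)} = - 25 v$ ($l{\left(v \right)} = - 5 v 5 = - 25 v$)
$- \frac{67}{l{\left(5 \right)}} = - \frac{67}{\left(-25\right) 5} = - \frac{67}{-125} = \left(-67\right) \left(- \frac{1}{125}\right) = \frac{67}{125}$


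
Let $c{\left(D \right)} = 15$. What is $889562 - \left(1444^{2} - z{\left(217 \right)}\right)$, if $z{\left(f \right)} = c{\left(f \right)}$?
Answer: $-1195559$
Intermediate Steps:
$z{\left(f \right)} = 15$
$889562 - \left(1444^{2} - z{\left(217 \right)}\right) = 889562 - \left(1444^{2} - 15\right) = 889562 - \left(2085136 - 15\right) = 889562 - 2085121 = -1195559$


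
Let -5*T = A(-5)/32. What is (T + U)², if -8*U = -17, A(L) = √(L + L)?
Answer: (340 - I*√10)²/25600 ≈ 4.5152 - 0.083998*I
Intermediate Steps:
A(L) = √2*√L (A(L) = √(2*L) = √2*√L)
U = 17/8 (U = -⅛*(-17) = 17/8 ≈ 2.1250)
T = -I*√10/160 (T = -√2*√(-5)/(5*32) = -√2*(I*√5)/(5*32) = -I*√10/(5*32) = -I*√10/160 ≈ -0.019764*I)
(T + U)² = (-I*√10/160 + 17/8)² = (17/8 - I*√10/160)²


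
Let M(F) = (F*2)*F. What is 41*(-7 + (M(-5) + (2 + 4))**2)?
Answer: 128289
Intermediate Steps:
M(F) = 2*F**2 (M(F) = (2*F)*F = 2*F**2)
41*(-7 + (M(-5) + (2 + 4))**2) = 41*(-7 + (2*(-5)**2 + (2 + 4))**2) = 41*(-7 + (2*25 + 6)**2) = 41*(-7 + (50 + 6)**2) = 41*(-7 + 56**2) = 41*(-7 + 3136) = 41*3129 = 128289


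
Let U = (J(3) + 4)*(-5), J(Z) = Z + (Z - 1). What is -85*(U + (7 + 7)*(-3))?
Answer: 7395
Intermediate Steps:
J(Z) = -1 + 2*Z (J(Z) = Z + (-1 + Z) = -1 + 2*Z)
U = -45 (U = ((-1 + 2*3) + 4)*(-5) = ((-1 + 6) + 4)*(-5) = (5 + 4)*(-5) = 9*(-5) = -45)
-85*(U + (7 + 7)*(-3)) = -85*(-45 + (7 + 7)*(-3)) = -85*(-45 + 14*(-3)) = -85*(-45 - 42) = -85*(-87) = 7395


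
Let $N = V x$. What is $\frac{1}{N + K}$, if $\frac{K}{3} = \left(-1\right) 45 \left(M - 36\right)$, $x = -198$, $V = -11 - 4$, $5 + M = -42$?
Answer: $\frac{1}{14175} \approx 7.0547 \cdot 10^{-5}$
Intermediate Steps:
$M = -47$ ($M = -5 - 42 = -47$)
$V = -15$ ($V = -11 - 4 = -15$)
$K = 11205$ ($K = 3 \left(-1\right) 45 \left(-47 - 36\right) = 3 \left(\left(-45\right) \left(-83\right)\right) = 3 \cdot 3735 = 11205$)
$N = 2970$ ($N = \left(-15\right) \left(-198\right) = 2970$)
$\frac{1}{N + K} = \frac{1}{2970 + 11205} = \frac{1}{14175}$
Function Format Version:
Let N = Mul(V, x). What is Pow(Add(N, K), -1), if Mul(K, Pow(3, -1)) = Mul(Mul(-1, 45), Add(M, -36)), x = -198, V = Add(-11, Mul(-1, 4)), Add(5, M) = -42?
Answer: Rational(1, 14175) ≈ 7.0547e-5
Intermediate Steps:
M = -47 (M = Add(-5, -42) = -47)
V = -15 (V = Add(-11, -4) = -15)
K = 11205 (K = Mul(3, Mul(Mul(-1, 45), Add(-47, -36))) = Mul(3, Mul(-45, -83)) = Mul(3, 3735) = 11205)
N = 2970 (N = Mul(-15, -198) = 2970)
Pow(Add(N, K), -1) = Pow(Add(2970, 11205), -1) = Pow(14175, -1) = Rational(1, 14175)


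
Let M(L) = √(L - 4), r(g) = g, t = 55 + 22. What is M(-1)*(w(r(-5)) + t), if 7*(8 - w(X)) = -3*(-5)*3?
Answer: 550*I*√5/7 ≈ 175.69*I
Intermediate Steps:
t = 77
M(L) = √(-4 + L)
w(X) = 11/7 (w(X) = 8 - (-3*(-5))*3/7 = 8 - 15*3/7 = 8 - ⅐*45 = 8 - 45/7 = 11/7)
M(-1)*(w(r(-5)) + t) = √(-4 - 1)*(11/7 + 77) = √(-5)*(550/7) = (I*√5)*(550/7) = 550*I*√5/7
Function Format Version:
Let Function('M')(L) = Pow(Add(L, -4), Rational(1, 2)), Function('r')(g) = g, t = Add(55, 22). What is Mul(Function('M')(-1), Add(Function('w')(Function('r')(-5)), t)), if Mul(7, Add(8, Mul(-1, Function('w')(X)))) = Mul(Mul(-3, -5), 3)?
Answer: Mul(Rational(550, 7), I, Pow(5, Rational(1, 2))) ≈ Mul(175.69, I)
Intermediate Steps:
t = 77
Function('M')(L) = Pow(Add(-4, L), Rational(1, 2))
Function('w')(X) = Rational(11, 7) (Function('w')(X) = Add(8, Mul(Rational(-1, 7), Mul(Mul(-3, -5), 3))) = Add(8, Mul(Rational(-1, 7), Mul(15, 3))) = Add(8, Mul(Rational(-1, 7), 45)) = Add(8, Rational(-45, 7)) = Rational(11, 7))
Mul(Function('M')(-1), Add(Function('w')(Function('r')(-5)), t)) = Mul(Pow(Add(-4, -1), Rational(1, 2)), Add(Rational(11, 7), 77)) = Mul(Pow(-5, Rational(1, 2)), Rational(550, 7)) = Mul(Mul(I, Pow(5, Rational(1, 2))), Rational(550, 7)) = Mul(Rational(550, 7), I, Pow(5, Rational(1, 2)))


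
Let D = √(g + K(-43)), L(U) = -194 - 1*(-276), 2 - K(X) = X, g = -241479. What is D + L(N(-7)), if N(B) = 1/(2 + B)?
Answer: 82 + 3*I*√26826 ≈ 82.0 + 491.36*I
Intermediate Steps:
K(X) = 2 - X
L(U) = 82 (L(U) = -194 + 276 = 82)
D = 3*I*√26826 (D = √(-241479 + (2 - 1*(-43))) = √(-241479 + (2 + 43)) = √(-241479 + 45) = √(-241434) = 3*I*√26826 ≈ 491.36*I)
D + L(N(-7)) = 3*I*√26826 + 82 = 82 + 3*I*√26826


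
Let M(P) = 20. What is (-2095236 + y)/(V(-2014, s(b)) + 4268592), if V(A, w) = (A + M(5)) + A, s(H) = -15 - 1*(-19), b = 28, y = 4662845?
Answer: 2567609/4264584 ≈ 0.60208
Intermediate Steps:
s(H) = 4 (s(H) = -15 + 19 = 4)
V(A, w) = 20 + 2*A (V(A, w) = (A + 20) + A = (20 + A) + A = 20 + 2*A)
(-2095236 + y)/(V(-2014, s(b)) + 4268592) = (-2095236 + 4662845)/((20 + 2*(-2014)) + 4268592) = 2567609/((20 - 4028) + 4268592) = 2567609/(-4008 + 4268592) = 2567609/4264584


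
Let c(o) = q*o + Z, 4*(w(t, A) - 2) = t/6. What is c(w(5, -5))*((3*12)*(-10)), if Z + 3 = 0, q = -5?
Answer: 5055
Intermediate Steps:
Z = -3 (Z = -3 + 0 = -3)
w(t, A) = 2 + t/24 (w(t, A) = 2 + (t/6)/4 = 2 + t/24)
c(o) = -3 - 5*o (c(o) = -5*o - 3 = -3 - 5*o)
c(w(5, -5))*((3*12)*(-10)) = (-3 - 5*(2 + (1/24)*5))*((3*12)*(-10)) = (-3 - 5*(2 + 5/24))*(36*(-10)) = (-3 - 5*53/24)*(-360) = (-3 - 265/24)*(-360) = -337/24*(-360) = 5055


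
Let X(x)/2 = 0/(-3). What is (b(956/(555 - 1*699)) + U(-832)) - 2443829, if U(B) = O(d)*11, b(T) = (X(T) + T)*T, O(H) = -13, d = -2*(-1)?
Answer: -3167330591/1296 ≈ -2.4439e+6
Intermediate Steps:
d = 2
X(x) = 0 (X(x) = 2*(0/(-3)) = 2*(0*(-1/3)) = 2*0 = 0)
b(T) = T**2 (b(T) = (0 + T)*T = T*T = T**2)
U(B) = -143 (U(B) = -13*11 = -143)
(b(956/(555 - 1*699)) + U(-832)) - 2443829 = ((956/(555 - 1*699))**2 - 143) - 2443829 = ((956/(555 - 699))**2 - 143) - 2443829 = ((956/(-144))**2 - 143) - 2443829 = ((956*(-1/144))**2 - 143) - 2443829 = ((-239/36)**2 - 143) - 2443829 = (57121/1296 - 143) - 2443829 = -128207/1296 - 2443829 = -3167330591/1296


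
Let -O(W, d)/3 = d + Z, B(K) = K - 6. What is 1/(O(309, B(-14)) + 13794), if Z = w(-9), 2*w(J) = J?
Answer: 2/27735 ≈ 7.2111e-5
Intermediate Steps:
w(J) = J/2
Z = -9/2 (Z = (½)*(-9) = -9/2 ≈ -4.5000)
B(K) = -6 + K
O(W, d) = 27/2 - 3*d (O(W, d) = -3*(d - 9/2) = -3*(-9/2 + d) = 27/2 - 3*d)
1/(O(309, B(-14)) + 13794) = 1/((27/2 - 3*(-6 - 14)) + 13794) = 1/((27/2 - 3*(-20)) + 13794) = 1/((27/2 + 60) + 13794) = 1/(147/2 + 13794) = 1/(27735/2) = 2/27735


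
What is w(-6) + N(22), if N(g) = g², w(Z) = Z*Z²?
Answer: 268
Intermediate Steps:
w(Z) = Z³
w(-6) + N(22) = (-6)³ + 22² = -216 + 484 = 268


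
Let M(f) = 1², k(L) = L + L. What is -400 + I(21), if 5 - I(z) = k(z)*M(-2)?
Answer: -437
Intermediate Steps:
k(L) = 2*L
M(f) = 1
I(z) = 5 - 2*z
-400 + I(21) = -400 + (5 - 2*21) = -400 + (5 - 42) = -400 - 37 = -437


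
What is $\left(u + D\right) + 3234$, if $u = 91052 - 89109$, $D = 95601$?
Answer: $100778$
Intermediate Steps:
$u = 1943$ ($u = 91052 - 89109 = 1943$)
$\left(u + D\right) + 3234 = \left(1943 + 95601\right) + 3234 = 97544 + 3234 = 100778$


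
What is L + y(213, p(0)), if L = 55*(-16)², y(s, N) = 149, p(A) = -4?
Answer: 14229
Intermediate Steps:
L = 14080 (L = 55*256 = 14080)
L + y(213, p(0)) = 14080 + 149 = 14229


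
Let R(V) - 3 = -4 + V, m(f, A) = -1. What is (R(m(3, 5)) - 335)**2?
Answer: 113569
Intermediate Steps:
R(V) = -1 + V (R(V) = 3 + (-4 + V) = -1 + V)
(R(m(3, 5)) - 335)**2 = ((-1 - 1) - 335)**2 = (-2 - 335)**2 = (-337)**2 = 113569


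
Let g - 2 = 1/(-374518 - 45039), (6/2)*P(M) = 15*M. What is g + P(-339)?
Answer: -710310002/419557 ≈ -1693.0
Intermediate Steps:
P(M) = 5*M (P(M) = (15*M)/3 = 5*M)
g = 839113/419557 (g = 2 + 1/(-374518 - 45039) = 2 + 1/(-419557) = 2 - 1/419557 = 839113/419557 ≈ 2.0000)
g + P(-339) = 839113/419557 + 5*(-339) = 839113/419557 - 1695 = -710310002/419557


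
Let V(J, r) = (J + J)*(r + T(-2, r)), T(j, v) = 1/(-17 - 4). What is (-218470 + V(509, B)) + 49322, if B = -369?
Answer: -11441608/21 ≈ -5.4484e+5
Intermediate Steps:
T(j, v) = -1/21 (T(j, v) = 1/(-21) = -1/21)
V(J, r) = 2*J*(-1/21 + r) (V(J, r) = (J + J)*(r - 1/21) = (2*J)*(-1/21 + r) = 2*J*(-1/21 + r))
(-218470 + V(509, B)) + 49322 = (-218470 + (2/21)*509*(-1 + 21*(-369))) + 49322 = (-218470 + (2/21)*509*(-1 - 7749)) + 49322 = (-218470 + (2/21)*509*(-7750)) + 49322 = (-218470 - 7889500/21) + 49322 = -12477370/21 + 49322 = -11441608/21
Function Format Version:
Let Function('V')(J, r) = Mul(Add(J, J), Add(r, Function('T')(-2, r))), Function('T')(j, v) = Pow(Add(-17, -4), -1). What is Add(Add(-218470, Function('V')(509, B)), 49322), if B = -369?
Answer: Rational(-11441608, 21) ≈ -5.4484e+5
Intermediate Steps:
Function('T')(j, v) = Rational(-1, 21) (Function('T')(j, v) = Pow(-21, -1) = Rational(-1, 21))
Function('V')(J, r) = Mul(2, J, Add(Rational(-1, 21), r)) (Function('V')(J, r) = Mul(Add(J, J), Add(r, Rational(-1, 21))) = Mul(Mul(2, J), Add(Rational(-1, 21), r)) = Mul(2, J, Add(Rational(-1, 21), r)))
Add(Add(-218470, Function('V')(509, B)), 49322) = Add(Add(-218470, Mul(Rational(2, 21), 509, Add(-1, Mul(21, -369)))), 49322) = Add(Add(-218470, Mul(Rational(2, 21), 509, Add(-1, -7749))), 49322) = Add(Add(-218470, Mul(Rational(2, 21), 509, -7750)), 49322) = Add(Add(-218470, Rational(-7889500, 21)), 49322) = Add(Rational(-12477370, 21), 49322) = Rational(-11441608, 21)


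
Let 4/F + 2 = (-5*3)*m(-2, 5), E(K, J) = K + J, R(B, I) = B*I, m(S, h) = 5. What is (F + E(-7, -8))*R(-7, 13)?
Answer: 15067/11 ≈ 1369.7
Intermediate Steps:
E(K, J) = J + K
F = -4/77 (F = 4/(-2 - 5*3*5) = 4/(-2 - 15*5) = 4/(-2 - 75) = 4/(-77) = 4*(-1/77) = -4/77 ≈ -0.051948)
(F + E(-7, -8))*R(-7, 13) = (-4/77 + (-8 - 7))*(-7*13) = (-4/77 - 15)*(-91) = -1159/77*(-91) = 15067/11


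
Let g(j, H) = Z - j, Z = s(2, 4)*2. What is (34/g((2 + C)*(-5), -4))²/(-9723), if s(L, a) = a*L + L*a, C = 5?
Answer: -1156/43646547 ≈ -2.6485e-5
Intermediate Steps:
s(L, a) = 2*L*a (s(L, a) = L*a + L*a = 2*L*a)
Z = 32 (Z = (2*2*4)*2 = 16*2 = 32)
g(j, H) = 32 - j
(34/g((2 + C)*(-5), -4))²/(-9723) = (34/(32 - (2 + 5)*(-5)))²/(-9723) = (34/(32 - 7*(-5)))²*(-1/9723) = (34/(32 - 1*(-35)))²*(-1/9723) = (34/(32 + 35))²*(-1/9723) = (34/67)²*(-1/9723) = (1156/4489)*(-1/9723) = -1156/43646547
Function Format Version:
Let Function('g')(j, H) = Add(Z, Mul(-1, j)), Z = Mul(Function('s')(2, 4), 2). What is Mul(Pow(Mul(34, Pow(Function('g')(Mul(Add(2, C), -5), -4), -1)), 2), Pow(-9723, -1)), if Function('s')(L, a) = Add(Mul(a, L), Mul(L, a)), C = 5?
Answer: Rational(-1156, 43646547) ≈ -2.6485e-5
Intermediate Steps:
Function('s')(L, a) = Mul(2, L, a) (Function('s')(L, a) = Add(Mul(L, a), Mul(L, a)) = Mul(2, L, a))
Z = 32 (Z = Mul(Mul(2, 2, 4), 2) = Mul(16, 2) = 32)
Function('g')(j, H) = Add(32, Mul(-1, j))
Mul(Pow(Mul(34, Pow(Function('g')(Mul(Add(2, C), -5), -4), -1)), 2), Pow(-9723, -1)) = Mul(Pow(Mul(34, Pow(Add(32, Mul(-1, Mul(Add(2, 5), -5))), -1)), 2), Pow(-9723, -1)) = Mul(Pow(Mul(34, Pow(Add(32, Mul(-1, Mul(7, -5))), -1)), 2), Rational(-1, 9723)) = Mul(Pow(Mul(34, Pow(Add(32, Mul(-1, -35)), -1)), 2), Rational(-1, 9723)) = Mul(Pow(Mul(34, Pow(Add(32, 35), -1)), 2), Rational(-1, 9723)) = Mul(Pow(Mul(34, Pow(67, -1)), 2), Rational(-1, 9723)) = Mul(Pow(Mul(34, Rational(1, 67)), 2), Rational(-1, 9723)) = Mul(Pow(Rational(34, 67), 2), Rational(-1, 9723)) = Mul(Rational(1156, 4489), Rational(-1, 9723)) = Rational(-1156, 43646547)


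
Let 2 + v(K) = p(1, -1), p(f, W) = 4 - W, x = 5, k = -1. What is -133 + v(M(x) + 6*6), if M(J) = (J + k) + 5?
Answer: -130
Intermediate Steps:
M(J) = 4 + J (M(J) = (J - 1) + 5 = (-1 + J) + 5 = 4 + J)
v(K) = 3 (v(K) = -2 + (4 - 1*(-1)) = -2 + (4 + 1) = -2 + 5 = 3)
-133 + v(M(x) + 6*6) = -133 + 3 = -130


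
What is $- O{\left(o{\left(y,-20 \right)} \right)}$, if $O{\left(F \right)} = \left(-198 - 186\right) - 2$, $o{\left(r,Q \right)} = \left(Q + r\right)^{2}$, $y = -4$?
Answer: $386$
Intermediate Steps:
$O{\left(F \right)} = -386$ ($O{\left(F \right)} = -384 - 2 = -386$)
$- O{\left(o{\left(y,-20 \right)} \right)} = \left(-1\right) \left(-386\right) = 386$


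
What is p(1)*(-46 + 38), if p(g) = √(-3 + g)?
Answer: -8*I*√2 ≈ -11.314*I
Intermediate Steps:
p(1)*(-46 + 38) = √(-3 + 1)*(-46 + 38) = √(-2)*(-8) = (I*√2)*(-8) = -8*I*√2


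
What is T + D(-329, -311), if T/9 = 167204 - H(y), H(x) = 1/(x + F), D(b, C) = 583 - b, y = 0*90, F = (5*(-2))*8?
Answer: 120459849/80 ≈ 1.5057e+6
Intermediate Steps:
F = -80 (F = -10*8 = -80)
y = 0
H(x) = 1/(-80 + x) (H(x) = 1/(x - 80) = 1/(-80 + x))
T = 120386889/80 (T = 9*(167204 - 1/(-80 + 0)) = 9*(167204 - 1/(-80)) = 9*(167204 - 1*(-1/80)) = 9*(167204 + 1/80) = 9*(13376321/80) = 120386889/80 ≈ 1.5048e+6)
T + D(-329, -311) = 120386889/80 + (583 - 1*(-329)) = 120386889/80 + (583 + 329) = 120386889/80 + 912 = 120459849/80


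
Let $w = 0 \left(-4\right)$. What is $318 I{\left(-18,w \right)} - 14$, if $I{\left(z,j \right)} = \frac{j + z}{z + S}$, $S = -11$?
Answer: $\frac{5318}{29} \approx 183.38$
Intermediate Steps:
$w = 0$
$I{\left(z,j \right)} = \frac{j + z}{-11 + z}$ ($I{\left(z,j \right)} = \frac{j + z}{z - 11} = \frac{j + z}{-11 + z}$)
$318 I{\left(-18,w \right)} - 14 = 318 \frac{0 - 18}{-11 - 18} - 14 = 318 \frac{1}{-29} \left(-18\right) - 14 = 318 \left(\left(- \frac{1}{29}\right) \left(-18\right)\right) - 14 = 318 \cdot \frac{18}{29} - 14 = \frac{5724}{29} - 14 = \frac{5318}{29}$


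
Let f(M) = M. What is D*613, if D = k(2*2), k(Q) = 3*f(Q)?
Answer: 7356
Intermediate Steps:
k(Q) = 3*Q
D = 12 (D = 3*(2*2) = 3*4 = 12)
D*613 = 12*613 = 7356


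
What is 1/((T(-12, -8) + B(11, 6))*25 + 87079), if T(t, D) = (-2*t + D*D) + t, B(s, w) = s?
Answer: 1/89254 ≈ 1.1204e-5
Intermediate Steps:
T(t, D) = D² - t (T(t, D) = (-2*t + D²) + t = (D² - 2*t) + t = D² - t)
1/((T(-12, -8) + B(11, 6))*25 + 87079) = 1/((((-8)² - 1*(-12)) + 11)*25 + 87079) = 1/(((64 + 12) + 11)*25 + 87079) = 1/((76 + 11)*25 + 87079) = 1/(87*25 + 87079) = 1/(2175 + 87079) = 1/89254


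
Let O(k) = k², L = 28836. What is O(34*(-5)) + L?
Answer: 57736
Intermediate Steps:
O(34*(-5)) + L = (34*(-5))² + 28836 = (-170)² + 28836 = 28900 + 28836 = 57736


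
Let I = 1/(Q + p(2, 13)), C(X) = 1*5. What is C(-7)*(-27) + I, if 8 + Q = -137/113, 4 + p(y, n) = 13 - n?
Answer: -201668/1493 ≈ -135.08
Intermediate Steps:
p(y, n) = 9 - n (p(y, n) = -4 + (13 - n) = 9 - n)
Q = -1041/113 (Q = -8 - 137/113 = -1041/113 ≈ -9.2124)
C(X) = 5
I = -113/1493 (I = 1/(-1041/113 + (9 - 1*13)) = 1/(-1041/113 + (9 - 13)) = 1/(-1041/113 - 4) = 1/(-1493/113) = -113/1493 ≈ -0.075687)
C(-7)*(-27) + I = 5*(-27) - 113/1493 = -135 - 113/1493 = -201668/1493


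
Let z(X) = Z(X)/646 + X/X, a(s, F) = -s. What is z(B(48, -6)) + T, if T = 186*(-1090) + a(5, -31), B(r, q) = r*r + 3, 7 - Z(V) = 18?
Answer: -130972635/646 ≈ -2.0274e+5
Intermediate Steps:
Z(V) = -11 (Z(V) = 7 - 1*18 = 7 - 18 = -11)
B(r, q) = 3 + r**2 (B(r, q) = r**2 + 3 = 3 + r**2)
z(X) = 635/646 (z(X) = -11/646 + X/X = -11*1/646 + 1 = -11/646 + 1 = 635/646)
T = -202745 (T = 186*(-1090) - 1*5 = -202740 - 5 = -202745)
z(B(48, -6)) + T = 635/646 - 202745 = -130972635/646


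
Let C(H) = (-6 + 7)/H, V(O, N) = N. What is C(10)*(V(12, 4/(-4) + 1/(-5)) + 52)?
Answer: 127/25 ≈ 5.0800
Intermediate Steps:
C(H) = 1/H
C(10)*(V(12, 4/(-4) + 1/(-5)) + 52) = ((4/(-4) + 1/(-5)) + 52)/10 = ((4*(-1/4) + 1*(-1/5)) + 52)/10 = ((-1 - 1/5) + 52)/10 = (-6/5 + 52)/10 = (1/10)*(254/5) = 127/25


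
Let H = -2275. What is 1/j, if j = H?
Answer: -1/2275 ≈ -0.00043956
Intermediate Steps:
j = -2275
1/j = 1/(-2275) = -1/2275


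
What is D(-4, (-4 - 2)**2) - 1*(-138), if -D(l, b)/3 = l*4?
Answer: 186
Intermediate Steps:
D(l, b) = -12*l (D(l, b) = -3*l*4 = -12*l)
D(-4, (-4 - 2)**2) - 1*(-138) = -12*(-4) - 1*(-138) = 48 + 138 = 186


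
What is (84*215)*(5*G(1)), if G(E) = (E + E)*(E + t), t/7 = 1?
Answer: 1444800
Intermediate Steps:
t = 7 (t = 7*1 = 7)
G(E) = 2*E*(7 + E) (G(E) = (E + E)*(E + 7) = (2*E)*(7 + E) = 2*E*(7 + E))
(84*215)*(5*G(1)) = (84*215)*(5*(2*1*(7 + 1))) = 18060*(5*(2*1*8)) = 18060*(5*16) = 18060*80 = 1444800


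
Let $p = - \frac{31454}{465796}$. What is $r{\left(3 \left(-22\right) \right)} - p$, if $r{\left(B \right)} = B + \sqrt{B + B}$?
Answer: $- \frac{15355541}{232898} + 2 i \sqrt{33} \approx -65.932 + 11.489 i$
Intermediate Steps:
$r{\left(B \right)} = B + \sqrt{2} \sqrt{B}$ ($r{\left(B \right)} = B + \sqrt{2 B} = B + \sqrt{2} \sqrt{B}$)
$p = - \frac{15727}{232898}$ ($p = \left(-31454\right) \frac{1}{465796} = - \frac{15727}{232898} \approx -0.067527$)
$r{\left(3 \left(-22\right) \right)} - p = \left(3 \left(-22\right) + \sqrt{2} \sqrt{3 \left(-22\right)}\right) - - \frac{15727}{232898} = \left(-66 + \sqrt{2} \sqrt{-66}\right) + \frac{15727}{232898} = \left(-66 + \sqrt{2} i \sqrt{66}\right) + \frac{15727}{232898} = \left(-66 + 2 i \sqrt{33}\right) + \frac{15727}{232898} = - \frac{15355541}{232898} + 2 i \sqrt{33}$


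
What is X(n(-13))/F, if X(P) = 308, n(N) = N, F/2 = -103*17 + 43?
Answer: -11/122 ≈ -0.090164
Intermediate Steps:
F = -3416 (F = 2*(-103*17 + 43) = 2*(-1751 + 43) = 2*(-1708) = -3416)
X(n(-13))/F = 308/(-3416) = 308*(-1/3416) = -11/122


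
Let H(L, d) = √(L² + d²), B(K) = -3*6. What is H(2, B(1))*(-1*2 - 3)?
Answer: -10*√82 ≈ -90.554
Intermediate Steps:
B(K) = -18
H(2, B(1))*(-1*2 - 3) = √(2² + (-18)²)*(-1*2 - 3) = √(4 + 324)*(-2 - 3) = √328*(-5) = (2*√82)*(-5) = -10*√82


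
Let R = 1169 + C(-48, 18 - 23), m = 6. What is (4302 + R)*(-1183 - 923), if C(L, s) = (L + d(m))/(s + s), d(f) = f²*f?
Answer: -57432726/5 ≈ -1.1487e+7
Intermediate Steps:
d(f) = f³
C(L, s) = (216 + L)/(2*s) (C(L, s) = (L + 6³)/(s + s) = (L + 216)/((2*s)) = (216 + L)*(1/(2*s)) = (216 + L)/(2*s))
R = 5761/5 (R = 1169 + (216 - 48)/(2*(18 - 23)) = 1169 + (½)*168/(-5) = 1169 + (½)*(-⅕)*168 = 1169 - 84/5 = 5761/5 ≈ 1152.2)
(4302 + R)*(-1183 - 923) = (4302 + 5761/5)*(-1183 - 923) = (27271/5)*(-2106) = -57432726/5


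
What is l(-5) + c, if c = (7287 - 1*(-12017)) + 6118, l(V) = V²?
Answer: 25447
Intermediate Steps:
c = 25422 (c = (7287 + 12017) + 6118 = 19304 + 6118 = 25422)
l(-5) + c = (-5)² + 25422 = 25 + 25422 = 25447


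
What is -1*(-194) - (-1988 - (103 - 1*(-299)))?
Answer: 2584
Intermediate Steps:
-1*(-194) - (-1988 - (103 - 1*(-299))) = 194 - (-1988 - (103 + 299)) = 194 - (-1988 - 1*402) = 194 - (-1988 - 402) = 194 - 1*(-2390) = 194 + 2390 = 2584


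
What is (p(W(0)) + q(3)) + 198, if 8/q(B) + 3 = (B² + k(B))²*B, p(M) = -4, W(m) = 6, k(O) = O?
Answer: 83234/429 ≈ 194.02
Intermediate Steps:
q(B) = 8/(-3 + B*(B + B²)²) (q(B) = 8/(-3 + (B² + B)²*B) = 8/(-3 + (B + B²)²*B) = 8/(-3 + B*(B + B²)²))
(p(W(0)) + q(3)) + 198 = (-4 + 8/(-3 + 3³*(1 + 3)²)) + 198 = (-4 + 8/(-3 + 27*4²)) + 198 = (-4 + 8/(-3 + 27*16)) + 198 = (-4 + 8/(-3 + 432)) + 198 = (-4 + 8/429) + 198 = -1708/429 + 198 = 83234/429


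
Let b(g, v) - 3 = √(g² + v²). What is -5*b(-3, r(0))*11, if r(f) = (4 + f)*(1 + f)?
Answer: -440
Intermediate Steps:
r(f) = (1 + f)*(4 + f)
b(g, v) = 3 + √(g² + v²)
-5*b(-3, r(0))*11 = -5*(3 + √((-3)² + (4 + 0² + 5*0)²))*11 = -5*(3 + √(9 + (4 + 0 + 0)²))*11 = -5*(3 + √(9 + 4²))*11 = -5*(3 + √(9 + 16))*11 = -5*(3 + √25)*11 = -5*(3 + 5)*11 = -5*8*11 = -40*11 = -440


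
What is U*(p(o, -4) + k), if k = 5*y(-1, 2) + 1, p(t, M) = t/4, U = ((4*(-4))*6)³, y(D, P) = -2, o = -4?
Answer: 8847360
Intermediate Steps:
U = -884736 (U = (-16*6)³ = (-96)³ = -884736)
p(t, M) = t/4 (p(t, M) = t*(¼) = t/4)
k = -9 (k = 5*(-2) + 1 = -10 + 1 = -9)
U*(p(o, -4) + k) = -884736*((¼)*(-4) - 9) = -884736*(-1 - 9) = -884736*(-10) = 8847360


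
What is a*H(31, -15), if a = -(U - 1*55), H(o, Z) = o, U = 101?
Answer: -1426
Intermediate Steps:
a = -46 (a = -(101 - 1*55) = -(101 - 55) = -1*46 = -46)
a*H(31, -15) = -46*31 = -1426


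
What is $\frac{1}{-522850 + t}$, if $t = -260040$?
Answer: $- \frac{1}{782890} \approx -1.2773 \cdot 10^{-6}$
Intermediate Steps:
$\frac{1}{-522850 + t} = \frac{1}{-522850 - 260040} = \frac{1}{-782890} = - \frac{1}{782890}$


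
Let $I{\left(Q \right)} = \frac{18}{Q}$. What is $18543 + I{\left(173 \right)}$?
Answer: $\frac{3207957}{173} \approx 18543.0$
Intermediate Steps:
$18543 + I{\left(173 \right)} = 18543 + \frac{18}{173} = \frac{3207957}{173}$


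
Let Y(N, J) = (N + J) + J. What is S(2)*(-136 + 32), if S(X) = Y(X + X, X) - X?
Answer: -624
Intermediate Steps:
Y(N, J) = N + 2*J (Y(N, J) = (J + N) + J = N + 2*J)
S(X) = 3*X (S(X) = ((X + X) + 2*X) - X = (2*X + 2*X) - X = 4*X - X = 3*X)
S(2)*(-136 + 32) = (3*2)*(-136 + 32) = 6*(-104) = -624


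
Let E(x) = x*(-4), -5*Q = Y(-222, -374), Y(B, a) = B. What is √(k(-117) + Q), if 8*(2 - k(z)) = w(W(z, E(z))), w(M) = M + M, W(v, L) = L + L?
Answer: I*√4690/5 ≈ 13.697*I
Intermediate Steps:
Q = 222/5 (Q = -⅕*(-222) = 222/5 ≈ 44.400)
E(x) = -4*x
W(v, L) = 2*L
w(M) = 2*M
k(z) = 2 + 2*z (k(z) = 2 - 2*(-4*z)/4 = 2 - (-8*z)/4 = 2 - (-2)*z = 2 + 2*z)
√(k(-117) + Q) = √((2 + 2*(-117)) + 222/5) = √((2 - 234) + 222/5) = √(-232 + 222/5) = √(-938/5) = I*√4690/5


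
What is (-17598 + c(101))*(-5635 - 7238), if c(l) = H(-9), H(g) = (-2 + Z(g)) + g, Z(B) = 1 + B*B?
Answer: 225625071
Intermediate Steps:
Z(B) = 1 + B²
H(g) = -1 + g + g² (H(g) = (-2 + (1 + g²)) + g = (-1 + g²) + g = -1 + g + g²)
c(l) = 71 (c(l) = -1 - 9 + (-9)² = -1 - 9 + 81 = 71)
(-17598 + c(101))*(-5635 - 7238) = (-17598 + 71)*(-5635 - 7238) = -17527*(-12873) = 225625071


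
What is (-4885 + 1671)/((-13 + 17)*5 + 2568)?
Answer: -1607/1294 ≈ -1.2419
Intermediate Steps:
(-4885 + 1671)/((-13 + 17)*5 + 2568) = -3214/(4*5 + 2568) = -3214/(20 + 2568) = -3214/2588 = -3214*1/2588 = -1607/1294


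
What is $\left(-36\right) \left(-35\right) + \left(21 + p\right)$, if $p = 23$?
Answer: $1304$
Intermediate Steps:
$\left(-36\right) \left(-35\right) + \left(21 + p\right) = \left(-36\right) \left(-35\right) + \left(21 + 23\right) = 1260 + 44 = 1304$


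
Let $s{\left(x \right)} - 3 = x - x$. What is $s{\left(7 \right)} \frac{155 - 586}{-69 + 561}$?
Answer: $- \frac{431}{164} \approx -2.628$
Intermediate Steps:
$s{\left(x \right)} = 3$ ($s{\left(x \right)} = 3 + \left(x - x\right) = 3 + 0 = 3$)
$s{\left(7 \right)} \frac{155 - 586}{-69 + 561} = 3 \frac{155 - 586}{-69 + 561} = 3 \left(- \frac{431}{492}\right) = - \frac{431}{164}$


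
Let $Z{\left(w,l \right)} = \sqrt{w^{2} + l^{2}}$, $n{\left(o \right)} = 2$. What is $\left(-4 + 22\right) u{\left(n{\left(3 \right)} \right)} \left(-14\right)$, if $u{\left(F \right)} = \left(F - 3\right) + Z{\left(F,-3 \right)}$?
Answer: $252 - 252 \sqrt{13} \approx -656.6$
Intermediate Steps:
$Z{\left(w,l \right)} = \sqrt{l^{2} + w^{2}}$
$u{\left(F \right)} = -3 + F + \sqrt{9 + F^{2}}$ ($u{\left(F \right)} = \left(F - 3\right) + \sqrt{\left(-3\right)^{2} + F^{2}} = \left(-3 + F\right) + \sqrt{9 + F^{2}} = -3 + F + \sqrt{9 + F^{2}}$)
$\left(-4 + 22\right) u{\left(n{\left(3 \right)} \right)} \left(-14\right) = \left(-4 + 22\right) \left(-3 + 2 + \sqrt{9 + 2^{2}}\right) \left(-14\right) = 18 \left(-3 + 2 + \sqrt{9 + 4}\right) \left(-14\right) = 18 \left(-3 + 2 + \sqrt{13}\right) \left(-14\right) = 18 \left(-1 + \sqrt{13}\right) \left(-14\right) = \left(-18 + 18 \sqrt{13}\right) \left(-14\right) = 252 - 252 \sqrt{13}$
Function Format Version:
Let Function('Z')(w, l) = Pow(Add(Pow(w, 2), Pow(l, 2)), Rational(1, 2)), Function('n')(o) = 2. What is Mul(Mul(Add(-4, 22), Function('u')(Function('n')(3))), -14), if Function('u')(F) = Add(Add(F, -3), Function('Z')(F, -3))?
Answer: Add(252, Mul(-252, Pow(13, Rational(1, 2)))) ≈ -656.60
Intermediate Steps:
Function('Z')(w, l) = Pow(Add(Pow(l, 2), Pow(w, 2)), Rational(1, 2))
Function('u')(F) = Add(-3, F, Pow(Add(9, Pow(F, 2)), Rational(1, 2))) (Function('u')(F) = Add(Add(F, -3), Pow(Add(Pow(-3, 2), Pow(F, 2)), Rational(1, 2))) = Add(Add(-3, F), Pow(Add(9, Pow(F, 2)), Rational(1, 2))) = Add(-3, F, Pow(Add(9, Pow(F, 2)), Rational(1, 2))))
Mul(Mul(Add(-4, 22), Function('u')(Function('n')(3))), -14) = Mul(Mul(Add(-4, 22), Add(-3, 2, Pow(Add(9, Pow(2, 2)), Rational(1, 2)))), -14) = Mul(Mul(18, Add(-3, 2, Pow(Add(9, 4), Rational(1, 2)))), -14) = Mul(Mul(18, Add(-3, 2, Pow(13, Rational(1, 2)))), -14) = Mul(Mul(18, Add(-1, Pow(13, Rational(1, 2)))), -14) = Mul(Add(-18, Mul(18, Pow(13, Rational(1, 2)))), -14) = Add(252, Mul(-252, Pow(13, Rational(1, 2))))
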